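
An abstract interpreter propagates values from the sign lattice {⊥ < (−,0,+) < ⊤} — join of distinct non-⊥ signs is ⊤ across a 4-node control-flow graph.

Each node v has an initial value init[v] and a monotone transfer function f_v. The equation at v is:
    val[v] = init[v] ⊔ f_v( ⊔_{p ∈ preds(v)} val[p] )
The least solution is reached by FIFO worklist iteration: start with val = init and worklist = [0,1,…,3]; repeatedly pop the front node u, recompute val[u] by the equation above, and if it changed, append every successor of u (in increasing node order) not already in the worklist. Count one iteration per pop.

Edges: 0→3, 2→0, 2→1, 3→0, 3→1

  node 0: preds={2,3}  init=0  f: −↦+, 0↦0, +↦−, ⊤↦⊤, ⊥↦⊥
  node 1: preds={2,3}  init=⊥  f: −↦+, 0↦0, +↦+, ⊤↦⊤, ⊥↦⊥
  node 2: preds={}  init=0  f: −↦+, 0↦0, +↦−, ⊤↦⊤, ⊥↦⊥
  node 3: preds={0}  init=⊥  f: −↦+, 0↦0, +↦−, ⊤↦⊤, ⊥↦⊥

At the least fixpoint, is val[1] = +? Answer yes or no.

Trace (6 dequeues):
  [1] u=0 | in 0 | out 0 | ==
  [2] u=1 | in 0 | out 0 | prev ⊥ | push {}
  [3] u=2 | in ⊥ | out 0 | ==
  [4] u=3 | in 0 | out 0 | prev ⊥ | push {0,1}
  [5] u=0 | in 0 | out 0 | ==
  [6] u=1 | in 0 | out 0 | ==

Converged values:
  [0] 0
  [1] 0
  [2] 0
  [3] 0

no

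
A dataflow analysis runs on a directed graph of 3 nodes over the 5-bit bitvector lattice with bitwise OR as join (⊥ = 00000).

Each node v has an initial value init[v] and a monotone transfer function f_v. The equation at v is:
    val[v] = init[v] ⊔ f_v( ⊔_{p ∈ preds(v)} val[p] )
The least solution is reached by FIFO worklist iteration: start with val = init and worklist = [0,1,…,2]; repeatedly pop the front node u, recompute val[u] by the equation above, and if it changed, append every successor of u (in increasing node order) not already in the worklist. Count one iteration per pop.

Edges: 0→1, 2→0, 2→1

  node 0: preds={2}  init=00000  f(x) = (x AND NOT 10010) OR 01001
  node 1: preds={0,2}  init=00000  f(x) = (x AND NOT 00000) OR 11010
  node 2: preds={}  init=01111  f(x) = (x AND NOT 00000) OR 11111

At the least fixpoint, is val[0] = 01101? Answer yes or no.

yes

Worklist (5 pops):
  #1 pop 0: in=01111 → 01101 (was 00000); enqueue []
  #2 pop 1: in=01111 → 11111 (was 00000); enqueue []
  #3 pop 2: in=00000 → 11111 (was 01111); enqueue [0,1]
  #4 pop 0: in=11111 → 01101 (no change)
  #5 pop 1: in=11111 → 11111 (no change)

Fixpoint:
  val[0] = 01101
  val[1] = 11111
  val[2] = 11111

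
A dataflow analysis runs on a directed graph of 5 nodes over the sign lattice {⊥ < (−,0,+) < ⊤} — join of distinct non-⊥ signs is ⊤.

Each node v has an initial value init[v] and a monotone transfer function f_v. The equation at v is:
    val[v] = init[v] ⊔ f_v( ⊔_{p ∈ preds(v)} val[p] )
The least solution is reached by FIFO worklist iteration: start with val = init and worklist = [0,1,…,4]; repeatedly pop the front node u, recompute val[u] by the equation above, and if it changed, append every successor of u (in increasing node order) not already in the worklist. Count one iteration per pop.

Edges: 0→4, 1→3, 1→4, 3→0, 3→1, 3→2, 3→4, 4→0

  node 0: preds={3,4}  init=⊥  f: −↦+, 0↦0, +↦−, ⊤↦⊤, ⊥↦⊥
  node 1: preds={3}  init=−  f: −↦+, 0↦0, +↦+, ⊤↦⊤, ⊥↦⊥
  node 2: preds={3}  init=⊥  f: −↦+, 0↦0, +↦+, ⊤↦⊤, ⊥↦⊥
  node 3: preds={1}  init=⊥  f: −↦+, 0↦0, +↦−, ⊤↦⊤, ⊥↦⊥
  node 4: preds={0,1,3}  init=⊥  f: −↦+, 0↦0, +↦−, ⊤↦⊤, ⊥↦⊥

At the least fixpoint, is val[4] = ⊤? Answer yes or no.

yes

Worklist (14 pops):
  #1 pop 0: in=⊥ → ⊥ (no change)
  #2 pop 1: in=⊥ → − (no change)
  #3 pop 2: in=⊥ → ⊥ (no change)
  #4 pop 3: in=− → + (was ⊥); enqueue [0,1,2]
  #5 pop 4: in=⊤ → ⊤ (was ⊥); enqueue []
  #6 pop 0: in=⊤ → ⊤ (was ⊥); enqueue [4]
  #7 pop 1: in=+ → ⊤ (was −); enqueue [3]
  #8 pop 2: in=+ → + (was ⊥); enqueue []
  #9 pop 4: in=⊤ → ⊤ (no change)
  #10 pop 3: in=⊤ → ⊤ (was +); enqueue [0,1,2,4]
  #11 pop 0: in=⊤ → ⊤ (no change)
  #12 pop 1: in=⊤ → ⊤ (no change)
  #13 pop 2: in=⊤ → ⊤ (was +); enqueue []
  #14 pop 4: in=⊤ → ⊤ (no change)

Fixpoint:
  val[0] = ⊤
  val[1] = ⊤
  val[2] = ⊤
  val[3] = ⊤
  val[4] = ⊤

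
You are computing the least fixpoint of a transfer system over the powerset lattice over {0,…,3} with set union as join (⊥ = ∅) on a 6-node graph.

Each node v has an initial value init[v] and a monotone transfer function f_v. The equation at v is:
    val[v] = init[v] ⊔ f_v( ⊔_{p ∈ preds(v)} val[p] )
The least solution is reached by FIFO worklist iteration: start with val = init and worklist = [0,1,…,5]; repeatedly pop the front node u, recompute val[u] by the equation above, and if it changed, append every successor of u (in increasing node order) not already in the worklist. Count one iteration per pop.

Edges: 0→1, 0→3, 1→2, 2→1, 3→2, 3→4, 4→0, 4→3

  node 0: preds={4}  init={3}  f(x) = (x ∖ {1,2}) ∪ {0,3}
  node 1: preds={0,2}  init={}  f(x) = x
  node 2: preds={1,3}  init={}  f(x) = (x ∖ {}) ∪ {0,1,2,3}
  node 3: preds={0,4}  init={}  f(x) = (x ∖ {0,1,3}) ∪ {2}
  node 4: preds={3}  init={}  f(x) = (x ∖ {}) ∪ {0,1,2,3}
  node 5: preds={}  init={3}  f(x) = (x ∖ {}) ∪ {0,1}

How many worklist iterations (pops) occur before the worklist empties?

10

Trace (10 dequeues):
  [1] u=0 | in {} | out {0,3} | prev {3} | push {}
  [2] u=1 | in {0,3} | out {0,3} | prev {} | push {}
  [3] u=2 | in {0,3} | out {0,1,2,3} | prev {} | push {1}
  [4] u=3 | in {0,3} | out {2} | prev {} | push {2}
  [5] u=4 | in {2} | out {0,1,2,3} | prev {} | push {0,3}
  [6] u=5 | in {} | out {0,1,3} | prev {3} | push {}
  [7] u=1 | in {0,1,2,3} | out {0,1,2,3} | prev {0,3} | push {}
  [8] u=2 | in {0,1,2,3} | out {0,1,2,3} | ==
  [9] u=0 | in {0,1,2,3} | out {0,3} | ==
  [10] u=3 | in {0,1,2,3} | out {2} | ==

Converged values:
  [0] {0,3}
  [1] {0,1,2,3}
  [2] {0,1,2,3}
  [3] {2}
  [4] {0,1,2,3}
  [5] {0,1,3}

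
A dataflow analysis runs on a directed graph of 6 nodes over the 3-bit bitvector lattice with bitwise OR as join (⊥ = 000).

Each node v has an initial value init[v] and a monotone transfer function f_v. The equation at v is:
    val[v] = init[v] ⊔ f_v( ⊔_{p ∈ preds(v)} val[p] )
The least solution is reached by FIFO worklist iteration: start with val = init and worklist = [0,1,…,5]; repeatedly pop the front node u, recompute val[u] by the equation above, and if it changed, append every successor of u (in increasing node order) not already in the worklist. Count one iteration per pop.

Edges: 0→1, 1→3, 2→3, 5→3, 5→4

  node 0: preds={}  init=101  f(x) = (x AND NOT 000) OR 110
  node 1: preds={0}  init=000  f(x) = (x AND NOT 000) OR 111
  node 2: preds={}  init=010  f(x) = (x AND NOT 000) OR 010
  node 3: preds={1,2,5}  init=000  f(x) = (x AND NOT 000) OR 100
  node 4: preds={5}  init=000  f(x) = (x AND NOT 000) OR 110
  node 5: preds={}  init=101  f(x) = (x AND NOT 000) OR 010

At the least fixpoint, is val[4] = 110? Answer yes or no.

no

Worklist (8 pops):
  #1 pop 0: in=000 → 111 (was 101); enqueue []
  #2 pop 1: in=111 → 111 (was 000); enqueue []
  #3 pop 2: in=000 → 010 (no change)
  #4 pop 3: in=111 → 111 (was 000); enqueue []
  #5 pop 4: in=101 → 111 (was 000); enqueue []
  #6 pop 5: in=000 → 111 (was 101); enqueue [3,4]
  #7 pop 3: in=111 → 111 (no change)
  #8 pop 4: in=111 → 111 (no change)

Fixpoint:
  val[0] = 111
  val[1] = 111
  val[2] = 010
  val[3] = 111
  val[4] = 111
  val[5] = 111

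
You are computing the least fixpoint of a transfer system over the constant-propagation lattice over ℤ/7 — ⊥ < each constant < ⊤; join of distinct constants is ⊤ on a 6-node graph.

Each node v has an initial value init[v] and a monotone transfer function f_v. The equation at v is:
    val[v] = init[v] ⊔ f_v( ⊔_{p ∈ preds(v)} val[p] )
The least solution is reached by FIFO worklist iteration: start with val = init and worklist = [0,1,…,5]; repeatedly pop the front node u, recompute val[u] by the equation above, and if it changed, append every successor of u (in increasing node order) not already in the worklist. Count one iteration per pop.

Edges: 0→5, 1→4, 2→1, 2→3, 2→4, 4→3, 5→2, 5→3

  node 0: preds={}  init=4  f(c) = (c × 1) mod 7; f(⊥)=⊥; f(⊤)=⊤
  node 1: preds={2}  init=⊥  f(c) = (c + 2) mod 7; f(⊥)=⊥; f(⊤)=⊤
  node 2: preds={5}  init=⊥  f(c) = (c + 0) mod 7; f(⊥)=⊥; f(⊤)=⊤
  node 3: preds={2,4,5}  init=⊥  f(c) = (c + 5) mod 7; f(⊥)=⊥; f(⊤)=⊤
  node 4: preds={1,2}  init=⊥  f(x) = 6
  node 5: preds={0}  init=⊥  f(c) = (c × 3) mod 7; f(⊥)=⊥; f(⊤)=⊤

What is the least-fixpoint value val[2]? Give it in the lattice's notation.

5

Worklist (11 pops):
  #1 pop 0: in=⊥ → 4 (no change)
  #2 pop 1: in=⊥ → ⊥ (no change)
  #3 pop 2: in=⊥ → ⊥ (no change)
  #4 pop 3: in=⊥ → ⊥ (no change)
  #5 pop 4: in=⊥ → 6 (was ⊥); enqueue [3]
  #6 pop 5: in=4 → 5 (was ⊥); enqueue [2]
  #7 pop 3: in=⊤ → ⊤ (was ⊥); enqueue []
  #8 pop 2: in=5 → 5 (was ⊥); enqueue [1,3,4]
  #9 pop 1: in=5 → 0 (was ⊥); enqueue []
  #10 pop 3: in=⊤ → ⊤ (no change)
  #11 pop 4: in=⊤ → 6 (no change)

Fixpoint:
  val[0] = 4
  val[1] = 0
  val[2] = 5
  val[3] = ⊤
  val[4] = 6
  val[5] = 5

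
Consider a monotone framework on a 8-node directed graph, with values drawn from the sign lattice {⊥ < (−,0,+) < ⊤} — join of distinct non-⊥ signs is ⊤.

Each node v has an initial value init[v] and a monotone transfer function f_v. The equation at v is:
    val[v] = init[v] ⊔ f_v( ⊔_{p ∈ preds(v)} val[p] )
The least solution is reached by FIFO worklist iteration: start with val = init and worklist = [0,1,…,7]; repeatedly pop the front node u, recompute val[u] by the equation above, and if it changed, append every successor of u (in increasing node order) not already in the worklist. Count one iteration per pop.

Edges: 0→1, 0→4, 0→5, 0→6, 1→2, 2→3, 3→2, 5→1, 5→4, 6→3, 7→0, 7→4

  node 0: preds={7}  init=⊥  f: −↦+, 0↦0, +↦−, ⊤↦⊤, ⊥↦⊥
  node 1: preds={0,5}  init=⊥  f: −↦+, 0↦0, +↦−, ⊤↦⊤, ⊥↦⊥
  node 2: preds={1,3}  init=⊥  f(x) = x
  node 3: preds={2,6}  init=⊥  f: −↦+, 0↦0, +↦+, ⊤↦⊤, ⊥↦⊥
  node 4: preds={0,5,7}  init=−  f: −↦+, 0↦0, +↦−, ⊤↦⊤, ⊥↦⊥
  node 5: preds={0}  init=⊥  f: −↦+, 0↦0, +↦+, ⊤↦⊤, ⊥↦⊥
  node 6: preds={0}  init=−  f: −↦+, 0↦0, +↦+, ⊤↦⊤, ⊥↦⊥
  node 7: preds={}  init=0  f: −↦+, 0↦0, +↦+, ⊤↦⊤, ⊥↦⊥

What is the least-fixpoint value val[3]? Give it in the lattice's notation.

Trace (12 dequeues):
  [1] u=0 | in 0 | out 0 | prev ⊥ | push {}
  [2] u=1 | in 0 | out 0 | prev ⊥ | push {}
  [3] u=2 | in 0 | out 0 | prev ⊥ | push {}
  [4] u=3 | in ⊤ | out ⊤ | prev ⊥ | push {2}
  [5] u=4 | in 0 | out ⊤ | prev − | push {}
  [6] u=5 | in 0 | out 0 | prev ⊥ | push {1,4}
  [7] u=6 | in 0 | out ⊤ | prev − | push {3}
  [8] u=7 | in ⊥ | out 0 | ==
  [9] u=2 | in ⊤ | out ⊤ | prev 0 | push {}
  [10] u=1 | in 0 | out 0 | ==
  [11] u=4 | in 0 | out ⊤ | ==
  [12] u=3 | in ⊤ | out ⊤ | ==

Converged values:
  [0] 0
  [1] 0
  [2] ⊤
  [3] ⊤
  [4] ⊤
  [5] 0
  [6] ⊤
  [7] 0

⊤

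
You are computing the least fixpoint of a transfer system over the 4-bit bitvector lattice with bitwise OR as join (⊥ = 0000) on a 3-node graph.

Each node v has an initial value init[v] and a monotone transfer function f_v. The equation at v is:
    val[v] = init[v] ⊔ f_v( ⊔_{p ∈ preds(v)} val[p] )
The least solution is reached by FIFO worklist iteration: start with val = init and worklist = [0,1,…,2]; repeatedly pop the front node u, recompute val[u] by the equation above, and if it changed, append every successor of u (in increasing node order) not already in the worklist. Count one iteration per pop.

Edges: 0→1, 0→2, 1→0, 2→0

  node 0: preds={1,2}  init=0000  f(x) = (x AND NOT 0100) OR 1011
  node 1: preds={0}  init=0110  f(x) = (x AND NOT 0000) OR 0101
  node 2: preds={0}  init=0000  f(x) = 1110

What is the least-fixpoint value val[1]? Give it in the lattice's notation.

1111

Trace (4 dequeues):
  [1] u=0 | in 0110 | out 1011 | prev 0000 | push {}
  [2] u=1 | in 1011 | out 1111 | prev 0110 | push {0}
  [3] u=2 | in 1011 | out 1110 | prev 0000 | push {}
  [4] u=0 | in 1111 | out 1011 | ==

Converged values:
  [0] 1011
  [1] 1111
  [2] 1110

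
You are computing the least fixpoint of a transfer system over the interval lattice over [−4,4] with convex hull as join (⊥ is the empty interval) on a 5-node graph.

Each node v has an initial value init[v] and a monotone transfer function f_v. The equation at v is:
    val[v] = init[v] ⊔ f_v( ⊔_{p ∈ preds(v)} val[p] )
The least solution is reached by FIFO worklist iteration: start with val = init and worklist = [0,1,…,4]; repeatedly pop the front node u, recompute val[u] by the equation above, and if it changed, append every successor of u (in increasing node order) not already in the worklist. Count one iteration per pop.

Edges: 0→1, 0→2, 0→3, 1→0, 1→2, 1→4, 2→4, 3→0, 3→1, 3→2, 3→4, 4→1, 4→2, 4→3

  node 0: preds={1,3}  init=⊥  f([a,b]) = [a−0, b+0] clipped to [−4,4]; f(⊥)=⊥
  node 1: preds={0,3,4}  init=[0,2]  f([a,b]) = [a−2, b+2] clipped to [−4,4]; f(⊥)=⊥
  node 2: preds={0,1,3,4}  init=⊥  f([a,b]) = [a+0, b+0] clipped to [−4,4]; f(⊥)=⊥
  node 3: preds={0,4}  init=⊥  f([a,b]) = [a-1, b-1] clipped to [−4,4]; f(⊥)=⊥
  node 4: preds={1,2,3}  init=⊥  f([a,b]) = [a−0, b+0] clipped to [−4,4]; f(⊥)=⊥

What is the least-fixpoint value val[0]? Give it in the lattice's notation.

[-4,4]

Iteration log — 18 steps:
  step 1. node 0  ⊔preds=[0,2]  new=[0,2]  old=⊥  +wl: 
  step 2. node 1  ⊔preds=[0,2]  new=[-2,4]  old=[0,2]  +wl: 0
  step 3. node 2  ⊔preds=[-2,4]  new=[-2,4]  old=⊥  +wl: 
  step 4. node 3  ⊔preds=[0,2]  new=[-1,1]  old=⊥  +wl: 1,2
  step 5. node 4  ⊔preds=[-2,4]  new=[-2,4]  old=⊥  +wl: 3
  step 6. node 0  ⊔preds=[-2,4]  new=[-2,4]  old=[0,2]  +wl: 
  step 7. node 1  ⊔preds=[-2,4]  new=[-4,4]  old=[-2,4]  +wl: 0,4
  step 8. node 2  ⊔preds=[-4,4]  new=[-4,4]  old=[-2,4]  +wl: 
  step 9. node 3  ⊔preds=[-2,4]  new=[-3,3]  old=[-1,1]  +wl: 1,2
  step 10. node 0  ⊔preds=[-4,4]  new=[-4,4]  old=[-2,4]  +wl: 3
  step 11. node 4  ⊔preds=[-4,4]  new=[-4,4]  old=[-2,4]  +wl: 
  step 12. node 1  ⊔preds=[-4,4]  new=[-4,4]  stable
  step 13. node 2  ⊔preds=[-4,4]  new=[-4,4]  stable
  step 14. node 3  ⊔preds=[-4,4]  new=[-4,3]  old=[-3,3]  +wl: 0,1,2,4
  step 15. node 0  ⊔preds=[-4,4]  new=[-4,4]  stable
  step 16. node 1  ⊔preds=[-4,4]  new=[-4,4]  stable
  step 17. node 2  ⊔preds=[-4,4]  new=[-4,4]  stable
  step 18. node 4  ⊔preds=[-4,4]  new=[-4,4]  stable

Least fixpoint reached:
  node 0: [-4,4]
  node 1: [-4,4]
  node 2: [-4,4]
  node 3: [-4,3]
  node 4: [-4,4]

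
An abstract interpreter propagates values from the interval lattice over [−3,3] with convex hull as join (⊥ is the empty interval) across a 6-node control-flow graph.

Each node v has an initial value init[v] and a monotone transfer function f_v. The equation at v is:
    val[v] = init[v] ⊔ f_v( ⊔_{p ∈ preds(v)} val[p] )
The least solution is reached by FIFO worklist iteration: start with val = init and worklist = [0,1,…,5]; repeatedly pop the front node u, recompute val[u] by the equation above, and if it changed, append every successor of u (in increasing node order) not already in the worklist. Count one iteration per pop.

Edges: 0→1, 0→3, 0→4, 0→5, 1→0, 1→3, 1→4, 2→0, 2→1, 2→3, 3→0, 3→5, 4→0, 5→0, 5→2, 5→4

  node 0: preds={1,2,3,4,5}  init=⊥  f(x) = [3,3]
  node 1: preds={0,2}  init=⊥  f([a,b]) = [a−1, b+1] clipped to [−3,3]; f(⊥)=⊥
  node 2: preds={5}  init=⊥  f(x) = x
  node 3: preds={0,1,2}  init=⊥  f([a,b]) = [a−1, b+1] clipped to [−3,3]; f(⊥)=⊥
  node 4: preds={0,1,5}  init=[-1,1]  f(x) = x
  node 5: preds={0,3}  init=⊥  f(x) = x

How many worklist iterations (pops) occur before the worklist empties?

Trace (32 dequeues):
  [1] u=0 | in [-1,1] | out [3,3] | prev ⊥ | push {}
  [2] u=1 | in [3,3] | out [2,3] | prev ⊥ | push {0}
  [3] u=2 | in ⊥ | out ⊥ | ==
  [4] u=3 | in [2,3] | out [1,3] | prev ⊥ | push {}
  [5] u=4 | in [2,3] | out [-1,3] | prev [-1,1] | push {}
  [6] u=5 | in [1,3] | out [1,3] | prev ⊥ | push {2,4}
  [7] u=0 | in [-1,3] | out [3,3] | ==
  [8] u=2 | in [1,3] | out [1,3] | prev ⊥ | push {0,1,3}
  [9] u=4 | in [1,3] | out [-1,3] | ==
  [10] u=0 | in [-1,3] | out [3,3] | ==
  [11] u=1 | in [1,3] | out [0,3] | prev [2,3] | push {0,4}
  [12] u=3 | in [0,3] | out [-1,3] | prev [1,3] | push {5}
  [13] u=0 | in [-1,3] | out [3,3] | ==
  [14] u=4 | in [0,3] | out [-1,3] | ==
  [15] u=5 | in [-1,3] | out [-1,3] | prev [1,3] | push {0,2,4}
  [16] u=0 | in [-1,3] | out [3,3] | ==
  [17] u=2 | in [-1,3] | out [-1,3] | prev [1,3] | push {0,1,3}
  [18] u=4 | in [-1,3] | out [-1,3] | ==
  [19] u=0 | in [-1,3] | out [3,3] | ==
  [20] u=1 | in [-1,3] | out [-2,3] | prev [0,3] | push {0,4}
  [21] u=3 | in [-2,3] | out [-3,3] | prev [-1,3] | push {5}
  [22] u=0 | in [-3,3] | out [3,3] | ==
  [23] u=4 | in [-2,3] | out [-2,3] | prev [-1,3] | push {0}
  [24] u=5 | in [-3,3] | out [-3,3] | prev [-1,3] | push {2,4}
  [25] u=0 | in [-3,3] | out [3,3] | ==
  [26] u=2 | in [-3,3] | out [-3,3] | prev [-1,3] | push {0,1,3}
  [27] u=4 | in [-3,3] | out [-3,3] | prev [-2,3] | push {}
  [28] u=0 | in [-3,3] | out [3,3] | ==
  [29] u=1 | in [-3,3] | out [-3,3] | prev [-2,3] | push {0,4}
  [30] u=3 | in [-3,3] | out [-3,3] | ==
  [31] u=0 | in [-3,3] | out [3,3] | ==
  [32] u=4 | in [-3,3] | out [-3,3] | ==

Converged values:
  [0] [3,3]
  [1] [-3,3]
  [2] [-3,3]
  [3] [-3,3]
  [4] [-3,3]
  [5] [-3,3]

32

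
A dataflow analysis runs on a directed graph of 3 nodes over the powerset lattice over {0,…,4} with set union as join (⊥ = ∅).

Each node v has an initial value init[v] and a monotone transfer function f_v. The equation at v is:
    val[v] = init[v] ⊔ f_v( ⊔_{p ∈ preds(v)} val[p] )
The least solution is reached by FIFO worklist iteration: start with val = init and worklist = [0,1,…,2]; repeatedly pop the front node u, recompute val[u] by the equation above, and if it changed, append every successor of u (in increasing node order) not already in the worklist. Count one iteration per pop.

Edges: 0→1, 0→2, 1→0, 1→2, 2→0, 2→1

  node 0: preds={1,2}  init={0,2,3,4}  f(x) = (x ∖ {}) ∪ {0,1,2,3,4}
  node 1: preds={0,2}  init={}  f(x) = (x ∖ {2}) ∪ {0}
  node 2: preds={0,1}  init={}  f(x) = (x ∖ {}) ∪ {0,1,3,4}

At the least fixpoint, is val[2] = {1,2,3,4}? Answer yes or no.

Iteration log — 5 steps:
  step 1. node 0  ⊔preds={}  new={0,1,2,3,4}  old={0,2,3,4}  +wl: 
  step 2. node 1  ⊔preds={0,1,2,3,4}  new={0,1,3,4}  old={}  +wl: 0
  step 3. node 2  ⊔preds={0,1,2,3,4}  new={0,1,2,3,4}  old={}  +wl: 1
  step 4. node 0  ⊔preds={0,1,2,3,4}  new={0,1,2,3,4}  stable
  step 5. node 1  ⊔preds={0,1,2,3,4}  new={0,1,3,4}  stable

Least fixpoint reached:
  node 0: {0,1,2,3,4}
  node 1: {0,1,3,4}
  node 2: {0,1,2,3,4}

no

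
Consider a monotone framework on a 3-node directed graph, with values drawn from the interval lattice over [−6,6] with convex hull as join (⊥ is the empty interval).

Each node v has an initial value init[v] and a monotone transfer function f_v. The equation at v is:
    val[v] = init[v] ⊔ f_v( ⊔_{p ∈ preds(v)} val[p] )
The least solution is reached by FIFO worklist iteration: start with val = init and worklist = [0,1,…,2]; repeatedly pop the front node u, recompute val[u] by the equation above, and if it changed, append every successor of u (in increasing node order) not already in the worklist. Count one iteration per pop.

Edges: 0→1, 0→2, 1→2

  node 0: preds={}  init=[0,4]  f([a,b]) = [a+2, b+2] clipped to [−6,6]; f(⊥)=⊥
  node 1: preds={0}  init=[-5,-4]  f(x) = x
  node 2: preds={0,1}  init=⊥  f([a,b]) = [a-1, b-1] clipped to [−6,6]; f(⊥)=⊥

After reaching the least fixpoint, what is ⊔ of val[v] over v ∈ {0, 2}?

Worklist (3 pops):
  #1 pop 0: in=⊥ → [0,4] (no change)
  #2 pop 1: in=[0,4] → [-5,4] (was [-5,-4]); enqueue []
  #3 pop 2: in=[-5,4] → [-6,3] (was ⊥); enqueue []

Fixpoint:
  val[0] = [0,4]
  val[1] = [-5,4]
  val[2] = [-6,3]

[-6,4]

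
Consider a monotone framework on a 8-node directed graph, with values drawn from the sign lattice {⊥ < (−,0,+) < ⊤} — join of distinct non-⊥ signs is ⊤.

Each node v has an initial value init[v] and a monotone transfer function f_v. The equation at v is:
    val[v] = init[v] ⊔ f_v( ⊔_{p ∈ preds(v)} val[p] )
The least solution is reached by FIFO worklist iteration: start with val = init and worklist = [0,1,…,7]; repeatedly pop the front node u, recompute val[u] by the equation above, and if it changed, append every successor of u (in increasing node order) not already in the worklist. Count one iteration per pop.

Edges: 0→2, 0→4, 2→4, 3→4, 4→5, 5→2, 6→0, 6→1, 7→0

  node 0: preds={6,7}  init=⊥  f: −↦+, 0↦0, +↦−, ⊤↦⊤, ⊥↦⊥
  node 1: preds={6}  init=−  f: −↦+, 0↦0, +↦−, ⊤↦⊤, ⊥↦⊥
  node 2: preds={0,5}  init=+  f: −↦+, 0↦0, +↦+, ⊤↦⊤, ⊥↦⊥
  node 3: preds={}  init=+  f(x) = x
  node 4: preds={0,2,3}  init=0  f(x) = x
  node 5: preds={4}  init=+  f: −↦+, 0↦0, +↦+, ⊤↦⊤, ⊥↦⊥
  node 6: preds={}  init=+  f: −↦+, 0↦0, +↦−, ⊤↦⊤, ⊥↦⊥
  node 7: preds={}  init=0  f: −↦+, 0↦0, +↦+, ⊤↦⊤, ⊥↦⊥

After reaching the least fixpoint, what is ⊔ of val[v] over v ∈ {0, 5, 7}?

Iteration log — 9 steps:
  step 1. node 0  ⊔preds=⊤  new=⊤  old=⊥  +wl: 
  step 2. node 1  ⊔preds=+  new=−  stable
  step 3. node 2  ⊔preds=⊤  new=⊤  old=+  +wl: 
  step 4. node 3  ⊔preds=⊥  new=+  stable
  step 5. node 4  ⊔preds=⊤  new=⊤  old=0  +wl: 
  step 6. node 5  ⊔preds=⊤  new=⊤  old=+  +wl: 2
  step 7. node 6  ⊔preds=⊥  new=+  stable
  step 8. node 7  ⊔preds=⊥  new=0  stable
  step 9. node 2  ⊔preds=⊤  new=⊤  stable

Least fixpoint reached:
  node 0: ⊤
  node 1: −
  node 2: ⊤
  node 3: +
  node 4: ⊤
  node 5: ⊤
  node 6: +
  node 7: 0

⊤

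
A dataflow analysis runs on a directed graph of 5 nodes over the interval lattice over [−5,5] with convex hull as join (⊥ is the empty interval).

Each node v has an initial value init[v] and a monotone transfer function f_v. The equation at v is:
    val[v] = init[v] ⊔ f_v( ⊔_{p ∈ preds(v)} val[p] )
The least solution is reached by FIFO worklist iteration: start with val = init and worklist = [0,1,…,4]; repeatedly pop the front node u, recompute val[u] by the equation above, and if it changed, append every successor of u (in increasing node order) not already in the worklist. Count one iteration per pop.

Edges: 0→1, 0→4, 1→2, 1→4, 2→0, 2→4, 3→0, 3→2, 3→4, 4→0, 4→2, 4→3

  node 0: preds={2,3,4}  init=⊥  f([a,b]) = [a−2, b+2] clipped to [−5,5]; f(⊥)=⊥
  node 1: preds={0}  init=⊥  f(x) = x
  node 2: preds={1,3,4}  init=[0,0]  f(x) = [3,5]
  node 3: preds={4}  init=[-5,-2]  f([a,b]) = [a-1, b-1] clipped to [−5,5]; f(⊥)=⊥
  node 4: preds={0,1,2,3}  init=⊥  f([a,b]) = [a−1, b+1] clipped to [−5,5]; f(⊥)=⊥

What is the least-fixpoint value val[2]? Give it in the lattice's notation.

[0,5]

Trace (12 dequeues):
  [1] u=0 | in [-5,0] | out [-5,2] | prev ⊥ | push {}
  [2] u=1 | in [-5,2] | out [-5,2] | prev ⊥ | push {}
  [3] u=2 | in [-5,2] | out [0,5] | prev [0,0] | push {0}
  [4] u=3 | in ⊥ | out [-5,-2] | ==
  [5] u=4 | in [-5,5] | out [-5,5] | prev ⊥ | push {2,3}
  [6] u=0 | in [-5,5] | out [-5,5] | prev [-5,2] | push {1,4}
  [7] u=2 | in [-5,5] | out [0,5] | ==
  [8] u=3 | in [-5,5] | out [-5,4] | prev [-5,-2] | push {0,2}
  [9] u=1 | in [-5,5] | out [-5,5] | prev [-5,2] | push {}
  [10] u=4 | in [-5,5] | out [-5,5] | ==
  [11] u=0 | in [-5,5] | out [-5,5] | ==
  [12] u=2 | in [-5,5] | out [0,5] | ==

Converged values:
  [0] [-5,5]
  [1] [-5,5]
  [2] [0,5]
  [3] [-5,4]
  [4] [-5,5]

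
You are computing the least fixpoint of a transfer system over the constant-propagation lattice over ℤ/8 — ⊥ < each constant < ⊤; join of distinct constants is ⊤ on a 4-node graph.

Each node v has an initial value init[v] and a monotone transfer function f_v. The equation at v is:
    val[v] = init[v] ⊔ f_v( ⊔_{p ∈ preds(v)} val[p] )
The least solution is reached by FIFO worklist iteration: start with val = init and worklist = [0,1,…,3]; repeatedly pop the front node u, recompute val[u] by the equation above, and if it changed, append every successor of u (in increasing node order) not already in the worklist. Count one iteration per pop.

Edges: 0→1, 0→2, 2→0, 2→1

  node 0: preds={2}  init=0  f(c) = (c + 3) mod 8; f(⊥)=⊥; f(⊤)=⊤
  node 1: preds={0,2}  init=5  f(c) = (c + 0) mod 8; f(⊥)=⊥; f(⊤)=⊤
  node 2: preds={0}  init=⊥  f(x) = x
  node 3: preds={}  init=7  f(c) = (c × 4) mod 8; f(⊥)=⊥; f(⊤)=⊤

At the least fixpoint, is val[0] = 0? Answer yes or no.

Iteration log — 9 steps:
  step 1. node 0  ⊔preds=⊥  new=0  stable
  step 2. node 1  ⊔preds=0  new=⊤  old=5  +wl: 
  step 3. node 2  ⊔preds=0  new=0  old=⊥  +wl: 0,1
  step 4. node 3  ⊔preds=⊥  new=7  stable
  step 5. node 0  ⊔preds=0  new=⊤  old=0  +wl: 2
  step 6. node 1  ⊔preds=⊤  new=⊤  stable
  step 7. node 2  ⊔preds=⊤  new=⊤  old=0  +wl: 0,1
  step 8. node 0  ⊔preds=⊤  new=⊤  stable
  step 9. node 1  ⊔preds=⊤  new=⊤  stable

Least fixpoint reached:
  node 0: ⊤
  node 1: ⊤
  node 2: ⊤
  node 3: 7

no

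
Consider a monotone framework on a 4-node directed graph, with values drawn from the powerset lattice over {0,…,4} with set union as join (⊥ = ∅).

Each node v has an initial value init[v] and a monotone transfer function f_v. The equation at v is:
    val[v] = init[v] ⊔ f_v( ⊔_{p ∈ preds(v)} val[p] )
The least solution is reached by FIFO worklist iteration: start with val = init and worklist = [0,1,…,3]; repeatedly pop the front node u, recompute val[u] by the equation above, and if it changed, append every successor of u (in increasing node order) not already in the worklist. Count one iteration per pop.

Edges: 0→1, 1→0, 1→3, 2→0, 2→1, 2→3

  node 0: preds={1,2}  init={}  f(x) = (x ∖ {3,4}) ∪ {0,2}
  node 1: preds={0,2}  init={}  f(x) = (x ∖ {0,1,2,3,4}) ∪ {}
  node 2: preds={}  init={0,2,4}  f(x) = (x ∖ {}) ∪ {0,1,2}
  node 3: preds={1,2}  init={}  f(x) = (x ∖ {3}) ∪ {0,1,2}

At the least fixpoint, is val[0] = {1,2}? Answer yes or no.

Trace (6 dequeues):
  [1] u=0 | in {0,2,4} | out {0,2} | prev {} | push {}
  [2] u=1 | in {0,2,4} | out {} | ==
  [3] u=2 | in {} | out {0,1,2,4} | prev {0,2,4} | push {0,1}
  [4] u=3 | in {0,1,2,4} | out {0,1,2,4} | prev {} | push {}
  [5] u=0 | in {0,1,2,4} | out {0,1,2} | prev {0,2} | push {}
  [6] u=1 | in {0,1,2,4} | out {} | ==

Converged values:
  [0] {0,1,2}
  [1] {}
  [2] {0,1,2,4}
  [3] {0,1,2,4}

no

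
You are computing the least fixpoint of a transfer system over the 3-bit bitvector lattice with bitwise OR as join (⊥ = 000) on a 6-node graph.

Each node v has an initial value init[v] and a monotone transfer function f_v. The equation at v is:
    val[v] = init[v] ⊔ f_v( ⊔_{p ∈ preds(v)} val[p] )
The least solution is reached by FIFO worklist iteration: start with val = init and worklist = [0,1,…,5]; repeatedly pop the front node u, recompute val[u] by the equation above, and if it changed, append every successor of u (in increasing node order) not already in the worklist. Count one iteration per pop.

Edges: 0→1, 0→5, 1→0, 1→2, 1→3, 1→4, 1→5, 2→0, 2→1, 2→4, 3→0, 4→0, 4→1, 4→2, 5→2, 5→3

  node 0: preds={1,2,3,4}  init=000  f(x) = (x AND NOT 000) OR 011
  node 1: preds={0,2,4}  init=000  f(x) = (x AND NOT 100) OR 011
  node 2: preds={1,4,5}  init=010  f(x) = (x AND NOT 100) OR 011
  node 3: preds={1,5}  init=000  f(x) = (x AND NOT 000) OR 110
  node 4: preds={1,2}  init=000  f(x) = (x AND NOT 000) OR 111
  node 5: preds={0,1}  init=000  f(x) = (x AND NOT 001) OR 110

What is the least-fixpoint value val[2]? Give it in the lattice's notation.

011

Iteration log — 11 steps:
  step 1. node 0  ⊔preds=010  new=011  old=000  +wl: 
  step 2. node 1  ⊔preds=011  new=011  old=000  +wl: 0
  step 3. node 2  ⊔preds=011  new=011  old=010  +wl: 1
  step 4. node 3  ⊔preds=011  new=111  old=000  +wl: 
  step 5. node 4  ⊔preds=011  new=111  old=000  +wl: 2
  step 6. node 5  ⊔preds=011  new=110  old=000  +wl: 3
  step 7. node 0  ⊔preds=111  new=111  old=011  +wl: 5
  step 8. node 1  ⊔preds=111  new=011  stable
  step 9. node 2  ⊔preds=111  new=011  stable
  step 10. node 3  ⊔preds=111  new=111  stable
  step 11. node 5  ⊔preds=111  new=110  stable

Least fixpoint reached:
  node 0: 111
  node 1: 011
  node 2: 011
  node 3: 111
  node 4: 111
  node 5: 110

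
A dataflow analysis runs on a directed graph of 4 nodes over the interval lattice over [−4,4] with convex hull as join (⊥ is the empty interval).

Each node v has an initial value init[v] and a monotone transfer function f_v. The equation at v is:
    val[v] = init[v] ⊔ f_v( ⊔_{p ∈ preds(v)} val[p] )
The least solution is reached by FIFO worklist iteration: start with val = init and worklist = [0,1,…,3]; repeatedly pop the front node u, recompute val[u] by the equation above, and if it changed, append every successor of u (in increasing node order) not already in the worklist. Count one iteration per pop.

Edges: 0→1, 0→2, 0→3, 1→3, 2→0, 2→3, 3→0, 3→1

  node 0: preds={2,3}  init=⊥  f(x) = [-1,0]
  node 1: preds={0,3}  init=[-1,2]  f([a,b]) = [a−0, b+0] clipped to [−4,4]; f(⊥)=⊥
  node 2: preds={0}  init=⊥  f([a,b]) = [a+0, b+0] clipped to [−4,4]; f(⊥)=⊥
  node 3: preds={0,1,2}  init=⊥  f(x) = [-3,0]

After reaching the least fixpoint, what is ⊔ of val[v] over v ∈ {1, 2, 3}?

[-3,2]

Iteration log — 7 steps:
  step 1. node 0  ⊔preds=⊥  new=[-1,0]  old=⊥  +wl: 
  step 2. node 1  ⊔preds=[-1,0]  new=[-1,2]  stable
  step 3. node 2  ⊔preds=[-1,0]  new=[-1,0]  old=⊥  +wl: 0
  step 4. node 3  ⊔preds=[-1,2]  new=[-3,0]  old=⊥  +wl: 1
  step 5. node 0  ⊔preds=[-3,0]  new=[-1,0]  stable
  step 6. node 1  ⊔preds=[-3,0]  new=[-3,2]  old=[-1,2]  +wl: 3
  step 7. node 3  ⊔preds=[-3,2]  new=[-3,0]  stable

Least fixpoint reached:
  node 0: [-1,0]
  node 1: [-3,2]
  node 2: [-1,0]
  node 3: [-3,0]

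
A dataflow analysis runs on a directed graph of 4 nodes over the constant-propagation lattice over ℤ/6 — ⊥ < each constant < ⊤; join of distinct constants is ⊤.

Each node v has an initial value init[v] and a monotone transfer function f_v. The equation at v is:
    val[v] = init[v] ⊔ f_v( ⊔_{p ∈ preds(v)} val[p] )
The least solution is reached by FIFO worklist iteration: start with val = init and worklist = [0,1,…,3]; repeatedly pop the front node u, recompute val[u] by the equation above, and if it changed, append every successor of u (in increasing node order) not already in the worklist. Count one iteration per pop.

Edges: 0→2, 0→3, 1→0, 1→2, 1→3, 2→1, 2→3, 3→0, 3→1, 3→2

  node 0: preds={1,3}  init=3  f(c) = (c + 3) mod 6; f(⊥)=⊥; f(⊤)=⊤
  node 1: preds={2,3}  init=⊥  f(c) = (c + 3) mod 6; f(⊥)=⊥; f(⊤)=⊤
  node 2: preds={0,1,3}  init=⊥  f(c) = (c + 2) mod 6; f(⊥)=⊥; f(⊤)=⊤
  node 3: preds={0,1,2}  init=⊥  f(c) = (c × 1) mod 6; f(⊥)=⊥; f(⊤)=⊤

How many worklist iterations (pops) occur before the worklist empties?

9

Trace (9 dequeues):
  [1] u=0 | in ⊥ | out 3 | ==
  [2] u=1 | in ⊥ | out ⊥ | ==
  [3] u=2 | in 3 | out 5 | prev ⊥ | push {1}
  [4] u=3 | in ⊤ | out ⊤ | prev ⊥ | push {0,2}
  [5] u=1 | in ⊤ | out ⊤ | prev ⊥ | push {3}
  [6] u=0 | in ⊤ | out ⊤ | prev 3 | push {}
  [7] u=2 | in ⊤ | out ⊤ | prev 5 | push {1}
  [8] u=3 | in ⊤ | out ⊤ | ==
  [9] u=1 | in ⊤ | out ⊤ | ==

Converged values:
  [0] ⊤
  [1] ⊤
  [2] ⊤
  [3] ⊤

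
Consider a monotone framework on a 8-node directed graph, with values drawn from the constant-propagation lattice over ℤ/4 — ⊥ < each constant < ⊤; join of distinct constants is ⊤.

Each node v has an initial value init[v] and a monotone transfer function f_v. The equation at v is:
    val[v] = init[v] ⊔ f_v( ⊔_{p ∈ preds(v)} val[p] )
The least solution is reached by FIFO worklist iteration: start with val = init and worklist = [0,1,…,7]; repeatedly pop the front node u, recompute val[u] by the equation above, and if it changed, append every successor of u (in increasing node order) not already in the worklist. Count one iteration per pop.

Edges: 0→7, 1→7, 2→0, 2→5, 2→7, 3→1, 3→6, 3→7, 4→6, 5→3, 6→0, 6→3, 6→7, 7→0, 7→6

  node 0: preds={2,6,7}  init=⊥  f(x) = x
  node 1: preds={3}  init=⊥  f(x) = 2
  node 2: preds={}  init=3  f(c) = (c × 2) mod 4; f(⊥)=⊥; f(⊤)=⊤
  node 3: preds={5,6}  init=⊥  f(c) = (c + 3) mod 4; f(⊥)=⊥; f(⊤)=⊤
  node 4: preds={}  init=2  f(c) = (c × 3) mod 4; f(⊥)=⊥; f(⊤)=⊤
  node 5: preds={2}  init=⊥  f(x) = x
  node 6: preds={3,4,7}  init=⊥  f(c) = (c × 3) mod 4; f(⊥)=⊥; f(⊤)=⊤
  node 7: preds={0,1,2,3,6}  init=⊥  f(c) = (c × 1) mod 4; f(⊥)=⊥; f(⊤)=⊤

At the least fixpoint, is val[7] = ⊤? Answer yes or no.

yes

Trace (15 dequeues):
  [1] u=0 | in 3 | out 3 | prev ⊥ | push {}
  [2] u=1 | in ⊥ | out 2 | prev ⊥ | push {}
  [3] u=2 | in ⊥ | out 3 | ==
  [4] u=3 | in ⊥ | out ⊥ | ==
  [5] u=4 | in ⊥ | out 2 | ==
  [6] u=5 | in 3 | out 3 | prev ⊥ | push {3}
  [7] u=6 | in 2 | out 2 | prev ⊥ | push {0}
  [8] u=7 | in ⊤ | out ⊤ | prev ⊥ | push {6}
  [9] u=3 | in ⊤ | out ⊤ | prev ⊥ | push {1,7}
  [10] u=0 | in ⊤ | out ⊤ | prev 3 | push {}
  [11] u=6 | in ⊤ | out ⊤ | prev 2 | push {0,3}
  [12] u=1 | in ⊤ | out 2 | ==
  [13] u=7 | in ⊤ | out ⊤ | ==
  [14] u=0 | in ⊤ | out ⊤ | ==
  [15] u=3 | in ⊤ | out ⊤ | ==

Converged values:
  [0] ⊤
  [1] 2
  [2] 3
  [3] ⊤
  [4] 2
  [5] 3
  [6] ⊤
  [7] ⊤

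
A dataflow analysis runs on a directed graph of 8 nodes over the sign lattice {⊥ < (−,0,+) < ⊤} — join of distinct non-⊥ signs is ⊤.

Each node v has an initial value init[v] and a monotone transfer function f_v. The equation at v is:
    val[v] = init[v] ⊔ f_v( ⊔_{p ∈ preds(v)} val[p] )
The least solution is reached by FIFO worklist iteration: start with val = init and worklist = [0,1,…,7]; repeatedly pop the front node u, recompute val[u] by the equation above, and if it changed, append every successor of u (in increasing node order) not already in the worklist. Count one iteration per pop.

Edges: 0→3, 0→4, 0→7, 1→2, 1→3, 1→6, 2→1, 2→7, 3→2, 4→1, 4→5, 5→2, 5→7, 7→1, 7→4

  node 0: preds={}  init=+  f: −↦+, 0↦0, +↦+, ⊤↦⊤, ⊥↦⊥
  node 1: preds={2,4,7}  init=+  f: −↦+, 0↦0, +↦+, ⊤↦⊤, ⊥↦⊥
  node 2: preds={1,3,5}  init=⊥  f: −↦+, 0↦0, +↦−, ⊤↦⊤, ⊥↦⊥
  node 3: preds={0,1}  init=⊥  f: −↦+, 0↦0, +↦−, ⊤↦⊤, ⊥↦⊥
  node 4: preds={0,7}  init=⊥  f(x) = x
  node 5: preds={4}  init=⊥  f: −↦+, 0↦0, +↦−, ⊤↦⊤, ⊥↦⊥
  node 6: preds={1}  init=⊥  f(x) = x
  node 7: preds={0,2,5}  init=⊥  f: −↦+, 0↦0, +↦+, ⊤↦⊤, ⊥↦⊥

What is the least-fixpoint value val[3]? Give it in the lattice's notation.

Iteration log — 18 steps:
  step 1. node 0  ⊔preds=⊥  new=+  stable
  step 2. node 1  ⊔preds=⊥  new=+  stable
  step 3. node 2  ⊔preds=+  new=−  old=⊥  +wl: 1
  step 4. node 3  ⊔preds=+  new=−  old=⊥  +wl: 2
  step 5. node 4  ⊔preds=+  new=+  old=⊥  +wl: 
  step 6. node 5  ⊔preds=+  new=−  old=⊥  +wl: 
  step 7. node 6  ⊔preds=+  new=+  old=⊥  +wl: 
  step 8. node 7  ⊔preds=⊤  new=⊤  old=⊥  +wl: 4
  step 9. node 1  ⊔preds=⊤  new=⊤  old=+  +wl: 3,6
  step 10. node 2  ⊔preds=⊤  new=⊤  old=−  +wl: 1,7
  step 11. node 4  ⊔preds=⊤  new=⊤  old=+  +wl: 5
  step 12. node 3  ⊔preds=⊤  new=⊤  old=−  +wl: 2
  step 13. node 6  ⊔preds=⊤  new=⊤  old=+  +wl: 
  step 14. node 1  ⊔preds=⊤  new=⊤  stable
  step 15. node 7  ⊔preds=⊤  new=⊤  stable
  step 16. node 5  ⊔preds=⊤  new=⊤  old=−  +wl: 7
  step 17. node 2  ⊔preds=⊤  new=⊤  stable
  step 18. node 7  ⊔preds=⊤  new=⊤  stable

Least fixpoint reached:
  node 0: +
  node 1: ⊤
  node 2: ⊤
  node 3: ⊤
  node 4: ⊤
  node 5: ⊤
  node 6: ⊤
  node 7: ⊤

⊤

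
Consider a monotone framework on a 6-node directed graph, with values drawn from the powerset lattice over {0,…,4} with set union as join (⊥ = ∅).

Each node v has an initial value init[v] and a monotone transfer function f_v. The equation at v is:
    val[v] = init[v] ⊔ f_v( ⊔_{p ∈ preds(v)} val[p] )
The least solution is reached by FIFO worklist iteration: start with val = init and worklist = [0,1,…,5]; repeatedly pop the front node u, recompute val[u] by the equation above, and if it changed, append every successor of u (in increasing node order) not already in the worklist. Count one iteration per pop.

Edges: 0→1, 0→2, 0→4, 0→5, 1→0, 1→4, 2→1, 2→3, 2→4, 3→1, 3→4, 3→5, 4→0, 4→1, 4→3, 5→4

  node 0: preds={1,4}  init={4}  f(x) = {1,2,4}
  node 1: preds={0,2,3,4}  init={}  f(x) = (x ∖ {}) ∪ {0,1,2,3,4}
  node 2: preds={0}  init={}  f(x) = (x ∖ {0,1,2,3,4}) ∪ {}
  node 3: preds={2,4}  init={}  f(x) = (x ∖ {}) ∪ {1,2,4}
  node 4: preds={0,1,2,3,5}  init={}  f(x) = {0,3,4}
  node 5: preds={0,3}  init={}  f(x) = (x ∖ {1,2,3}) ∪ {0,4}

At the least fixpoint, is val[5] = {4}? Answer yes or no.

Worklist (12 pops):
  #1 pop 0: in={} → {1,2,4} (was {4}); enqueue []
  #2 pop 1: in={1,2,4} → {0,1,2,3,4} (was {}); enqueue [0]
  #3 pop 2: in={1,2,4} → {} (no change)
  #4 pop 3: in={} → {1,2,4} (was {}); enqueue [1]
  #5 pop 4: in={0,1,2,3,4} → {0,3,4} (was {}); enqueue [3]
  #6 pop 5: in={1,2,4} → {0,4} (was {}); enqueue [4]
  #7 pop 0: in={0,1,2,3,4} → {1,2,4} (no change)
  #8 pop 1: in={0,1,2,3,4} → {0,1,2,3,4} (no change)
  #9 pop 3: in={0,3,4} → {0,1,2,3,4} (was {1,2,4}); enqueue [1,5]
  #10 pop 4: in={0,1,2,3,4} → {0,3,4} (no change)
  #11 pop 1: in={0,1,2,3,4} → {0,1,2,3,4} (no change)
  #12 pop 5: in={0,1,2,3,4} → {0,4} (no change)

Fixpoint:
  val[0] = {1,2,4}
  val[1] = {0,1,2,3,4}
  val[2] = {}
  val[3] = {0,1,2,3,4}
  val[4] = {0,3,4}
  val[5] = {0,4}

no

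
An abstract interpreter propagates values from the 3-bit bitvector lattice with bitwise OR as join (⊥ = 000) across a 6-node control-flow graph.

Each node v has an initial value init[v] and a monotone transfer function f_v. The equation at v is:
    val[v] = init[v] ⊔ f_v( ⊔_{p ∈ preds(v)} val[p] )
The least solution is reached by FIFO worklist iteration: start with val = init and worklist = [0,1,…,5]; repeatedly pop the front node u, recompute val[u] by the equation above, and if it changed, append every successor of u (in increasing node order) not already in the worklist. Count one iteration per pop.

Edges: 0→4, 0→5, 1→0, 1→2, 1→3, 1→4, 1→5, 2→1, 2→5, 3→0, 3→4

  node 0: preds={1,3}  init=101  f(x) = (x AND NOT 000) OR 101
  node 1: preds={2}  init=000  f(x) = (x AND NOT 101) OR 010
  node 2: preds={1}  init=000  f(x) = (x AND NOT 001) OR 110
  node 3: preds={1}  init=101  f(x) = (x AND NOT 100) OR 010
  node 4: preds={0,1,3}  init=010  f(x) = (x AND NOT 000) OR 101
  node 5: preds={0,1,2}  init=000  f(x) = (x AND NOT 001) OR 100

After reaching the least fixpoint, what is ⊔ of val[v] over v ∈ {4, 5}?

111

Trace (10 dequeues):
  [1] u=0 | in 101 | out 101 | ==
  [2] u=1 | in 000 | out 010 | prev 000 | push {0}
  [3] u=2 | in 010 | out 110 | prev 000 | push {1}
  [4] u=3 | in 010 | out 111 | prev 101 | push {}
  [5] u=4 | in 111 | out 111 | prev 010 | push {}
  [6] u=5 | in 111 | out 110 | prev 000 | push {}
  [7] u=0 | in 111 | out 111 | prev 101 | push {4,5}
  [8] u=1 | in 110 | out 010 | ==
  [9] u=4 | in 111 | out 111 | ==
  [10] u=5 | in 111 | out 110 | ==

Converged values:
  [0] 111
  [1] 010
  [2] 110
  [3] 111
  [4] 111
  [5] 110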